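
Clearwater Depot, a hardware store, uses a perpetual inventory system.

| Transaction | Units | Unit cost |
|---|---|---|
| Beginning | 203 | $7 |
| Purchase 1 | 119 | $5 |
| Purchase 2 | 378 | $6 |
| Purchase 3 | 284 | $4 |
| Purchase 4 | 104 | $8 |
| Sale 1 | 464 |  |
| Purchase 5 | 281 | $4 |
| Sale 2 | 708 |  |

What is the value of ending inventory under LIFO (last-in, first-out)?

Sale 1 (464) [LIFO — newest first]: 104 @ $8 + 284 @ $4 + 76 @ $6 = $2,424
Sale 2 (708) [LIFO — newest first]: 281 @ $4 + 302 @ $6 + 119 @ $5 + 6 @ $7 = $3,573
Total COGS = $2,424 + $3,573 = $5,997
Ending inventory: 197 @ $7 = $1,379

Ending inventory = $1,379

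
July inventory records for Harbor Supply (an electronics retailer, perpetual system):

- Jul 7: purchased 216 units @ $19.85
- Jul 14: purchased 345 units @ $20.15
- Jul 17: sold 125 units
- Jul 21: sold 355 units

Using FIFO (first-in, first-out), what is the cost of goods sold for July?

COGS = $9,607.20

Jul 17, 125 sold [FIFO — oldest first]: 125 @ $19.85 = $2,481.25
Jul 21, 355 sold [FIFO — oldest first]: 91 @ $19.85 + 264 @ $20.15 = $7,125.95
Total COGS = $2,481.25 + $7,125.95 = $9,607.20
Ending inventory: 81 @ $20.15 = $1,632.15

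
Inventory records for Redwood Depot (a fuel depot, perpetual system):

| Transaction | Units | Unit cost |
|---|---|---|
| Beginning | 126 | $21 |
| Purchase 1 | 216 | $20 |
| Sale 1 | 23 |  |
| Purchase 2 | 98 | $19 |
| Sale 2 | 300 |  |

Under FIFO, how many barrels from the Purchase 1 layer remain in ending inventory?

19

Sale 1 (23) [FIFO — oldest first]: 23 @ $21 = $483
Sale 2 (300) [FIFO — oldest first]: 103 @ $21 + 197 @ $20 = $6,103
Total COGS = $483 + $6,103 = $6,586
Ending inventory: 19 @ $20 + 98 @ $19 = $2,242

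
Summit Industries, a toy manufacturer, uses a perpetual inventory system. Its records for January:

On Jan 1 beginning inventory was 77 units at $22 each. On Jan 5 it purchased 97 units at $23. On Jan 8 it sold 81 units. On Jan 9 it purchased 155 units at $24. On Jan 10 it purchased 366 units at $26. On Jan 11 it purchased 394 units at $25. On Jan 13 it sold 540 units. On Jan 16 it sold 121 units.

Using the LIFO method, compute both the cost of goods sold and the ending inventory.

Jan 8, 81 sold [LIFO — newest first]: 81 @ $23 = $1,863
Jan 13, 540 sold [LIFO — newest first]: 394 @ $25 + 146 @ $26 = $13,646
Jan 16, 121 sold [LIFO — newest first]: 121 @ $26 = $3,146
Total COGS = $1,863 + $13,646 + $3,146 = $18,655
Ending inventory: 77 @ $22 + 16 @ $23 + 155 @ $24 + 99 @ $26 = $8,356

COGS = $18,655; ending inventory = $8,356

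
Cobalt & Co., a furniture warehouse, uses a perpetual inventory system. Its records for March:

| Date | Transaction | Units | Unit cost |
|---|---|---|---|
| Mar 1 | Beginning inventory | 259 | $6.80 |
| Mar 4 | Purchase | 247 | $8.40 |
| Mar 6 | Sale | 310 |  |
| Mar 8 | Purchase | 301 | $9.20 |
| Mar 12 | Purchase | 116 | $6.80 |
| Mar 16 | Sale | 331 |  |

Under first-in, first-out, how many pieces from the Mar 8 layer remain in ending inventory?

Mar 6, 310 sold [FIFO — oldest first]: 259 @ $6.80 + 51 @ $8.40 = $2,189.60
Mar 16, 331 sold [FIFO — oldest first]: 196 @ $8.40 + 135 @ $9.20 = $2,888.40
Total COGS = $2,189.60 + $2,888.40 = $5,078.00
Ending inventory: 166 @ $9.20 + 116 @ $6.80 = $2,316.00

166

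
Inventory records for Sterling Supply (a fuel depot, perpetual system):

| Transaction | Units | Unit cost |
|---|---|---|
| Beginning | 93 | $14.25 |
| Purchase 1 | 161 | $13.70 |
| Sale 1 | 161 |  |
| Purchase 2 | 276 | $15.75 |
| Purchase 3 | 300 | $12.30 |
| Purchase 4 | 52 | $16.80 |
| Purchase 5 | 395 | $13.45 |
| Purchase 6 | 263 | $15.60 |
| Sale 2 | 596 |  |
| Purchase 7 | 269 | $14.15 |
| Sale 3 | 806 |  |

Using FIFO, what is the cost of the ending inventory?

Ending inventory = $3,480.90

Sale 1 (161) [FIFO — oldest first]: 93 @ $14.25 + 68 @ $13.70 = $2,256.85
Sale 2 (596) [FIFO — oldest first]: 93 @ $13.70 + 276 @ $15.75 + 227 @ $12.30 = $8,413.20
Sale 3 (806) [FIFO — oldest first]: 73 @ $12.30 + 52 @ $16.80 + 395 @ $13.45 + 263 @ $15.60 + 23 @ $14.15 = $11,512.50
Total COGS = $2,256.85 + $8,413.20 + $11,512.50 = $22,182.55
Ending inventory: 246 @ $14.15 = $3,480.90
Check: goods available $25,663.45 = COGS $22,182.55 + ending $3,480.90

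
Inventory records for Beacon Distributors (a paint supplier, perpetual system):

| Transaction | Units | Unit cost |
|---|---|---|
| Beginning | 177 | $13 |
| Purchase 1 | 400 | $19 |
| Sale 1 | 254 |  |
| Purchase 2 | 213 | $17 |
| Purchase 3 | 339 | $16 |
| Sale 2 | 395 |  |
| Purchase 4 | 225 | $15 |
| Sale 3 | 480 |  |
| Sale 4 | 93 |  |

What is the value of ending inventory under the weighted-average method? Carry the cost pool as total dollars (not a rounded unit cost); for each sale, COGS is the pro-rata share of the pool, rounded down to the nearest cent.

Ending inventory = $2,130.23

After Beginning: 177 on hand, pool $2,301.00 (≈ $13.0000 each)
After Purchase 1: 577 on hand, pool $9,901.00 (≈ $17.1594 each)
Sale 1, sell 254: 254/577 × $9,901.00 → $4,358.49
After Purchase 2: 536 on hand, pool $9,163.51 (≈ $17.0961 each)
After Purchase 3: 875 on hand, pool $14,587.51 (≈ $16.6714 each)
Sale 2, sell 395: 395/875 × $14,587.51 → $6,585.21
After Purchase 4: 705 on hand, pool $11,377.30 (≈ $16.1380 each)
Sale 3, sell 480: 480/705 × $11,377.30 → $7,746.24
Sale 4, sell 93: 93/225 × $3,631.06 → $1,500.83
Total COGS = $4,358.49 + $6,585.21 + $7,746.24 + $1,500.83 = $20,190.77
Ending inventory (cost pool remaining) = $2,130.23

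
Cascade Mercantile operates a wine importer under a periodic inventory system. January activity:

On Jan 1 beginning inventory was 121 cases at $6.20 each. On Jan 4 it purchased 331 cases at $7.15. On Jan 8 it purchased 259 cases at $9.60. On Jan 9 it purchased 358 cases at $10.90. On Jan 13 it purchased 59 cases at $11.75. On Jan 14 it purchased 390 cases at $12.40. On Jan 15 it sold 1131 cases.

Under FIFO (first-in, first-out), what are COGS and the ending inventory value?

COGS = $10,235.90; ending inventory = $4,798.80

Jan 15, 1131 sold [FIFO — oldest first]: 121 @ $6.20 + 331 @ $7.15 + 259 @ $9.60 + 358 @ $10.90 + 59 @ $11.75 + 3 @ $12.40 = $10,235.90
Ending inventory: 387 @ $12.40 = $4,798.80
Check: goods available $15,034.70 = COGS $10,235.90 + ending $4,798.80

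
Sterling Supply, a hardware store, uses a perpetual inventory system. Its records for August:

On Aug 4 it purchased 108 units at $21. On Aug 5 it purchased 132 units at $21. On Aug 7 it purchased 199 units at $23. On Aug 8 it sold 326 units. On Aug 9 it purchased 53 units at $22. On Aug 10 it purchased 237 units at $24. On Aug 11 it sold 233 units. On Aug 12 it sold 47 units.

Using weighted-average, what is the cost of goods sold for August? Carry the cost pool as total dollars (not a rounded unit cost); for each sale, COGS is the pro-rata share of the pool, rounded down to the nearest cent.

After Aug 4: 108 on hand, pool $2,268.00 (≈ $21.0000 each)
After Aug 5: 240 on hand, pool $5,040.00 (≈ $21.0000 each)
After Aug 7: 439 on hand, pool $9,617.00 (≈ $21.9066 each)
Aug 8, sell 326: 326/439 × $9,617.00 → $7,141.55
After Aug 9: 166 on hand, pool $3,641.45 (≈ $21.9364 each)
After Aug 10: 403 on hand, pool $9,329.45 (≈ $23.1500 each)
Aug 11, sell 233: 233/403 × $9,329.45 → $5,393.95
Aug 12, sell 47: 47/170 × $3,935.50 → $1,088.05
Total COGS = $7,141.55 + $5,393.95 + $1,088.05 = $13,623.55
Ending inventory (cost pool remaining) = $2,847.45
Check: goods available $16,471.00 = COGS $13,623.55 + ending $2,847.45

COGS = $13,623.55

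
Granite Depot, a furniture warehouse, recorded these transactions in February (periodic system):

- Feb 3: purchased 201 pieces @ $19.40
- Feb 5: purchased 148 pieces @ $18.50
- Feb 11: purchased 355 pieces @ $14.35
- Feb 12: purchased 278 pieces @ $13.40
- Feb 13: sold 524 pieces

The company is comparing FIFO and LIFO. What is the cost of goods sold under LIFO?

FIFO COGS: 201 @ $19.40 + 148 @ $18.50 + 175 @ $14.35 = $9,148.65
LIFO COGS: 278 @ $13.40 + 246 @ $14.35 = $7,255.30

COGS = $7,255.30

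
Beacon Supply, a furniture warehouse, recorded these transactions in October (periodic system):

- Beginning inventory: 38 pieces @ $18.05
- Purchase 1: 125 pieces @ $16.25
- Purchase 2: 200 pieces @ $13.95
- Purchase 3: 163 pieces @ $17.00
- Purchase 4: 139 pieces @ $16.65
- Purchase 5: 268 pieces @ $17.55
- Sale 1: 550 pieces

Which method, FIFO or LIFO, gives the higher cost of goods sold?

FIFO COGS: 38 @ $18.05 + 125 @ $16.25 + 200 @ $13.95 + 163 @ $17.00 + 24 @ $16.65 = $8,677.75
LIFO COGS: 268 @ $17.55 + 139 @ $16.65 + 143 @ $17.00 = $9,448.75

LIFO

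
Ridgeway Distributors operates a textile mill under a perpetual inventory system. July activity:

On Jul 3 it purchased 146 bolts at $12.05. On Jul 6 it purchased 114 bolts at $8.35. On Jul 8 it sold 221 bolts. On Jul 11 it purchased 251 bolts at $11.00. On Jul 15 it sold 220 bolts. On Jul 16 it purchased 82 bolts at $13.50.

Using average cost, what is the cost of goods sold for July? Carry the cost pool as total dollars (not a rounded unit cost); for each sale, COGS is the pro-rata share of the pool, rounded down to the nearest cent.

COGS = $4,707.58

After Jul 3: 146 on hand, pool $1,759.30 (≈ $12.0500 each)
After Jul 6: 260 on hand, pool $2,711.20 (≈ $10.4277 each)
Jul 8, sell 221: 221/260 × $2,711.20 → $2,304.52
After Jul 11: 290 on hand, pool $3,167.68 (≈ $10.9230 each)
Jul 15, sell 220: 220/290 × $3,167.68 → $2,403.06
After Jul 16: 152 on hand, pool $1,871.62 (≈ $12.3133 each)
Total COGS = $2,304.52 + $2,403.06 = $4,707.58
Ending inventory (cost pool remaining) = $1,871.62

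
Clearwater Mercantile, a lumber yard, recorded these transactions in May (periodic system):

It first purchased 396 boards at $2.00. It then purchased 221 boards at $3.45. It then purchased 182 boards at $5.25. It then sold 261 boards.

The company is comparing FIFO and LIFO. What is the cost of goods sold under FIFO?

COGS = $522.00

FIFO COGS: 261 @ $2.00 = $522.00
LIFO COGS: 182 @ $5.25 + 79 @ $3.45 = $1,228.05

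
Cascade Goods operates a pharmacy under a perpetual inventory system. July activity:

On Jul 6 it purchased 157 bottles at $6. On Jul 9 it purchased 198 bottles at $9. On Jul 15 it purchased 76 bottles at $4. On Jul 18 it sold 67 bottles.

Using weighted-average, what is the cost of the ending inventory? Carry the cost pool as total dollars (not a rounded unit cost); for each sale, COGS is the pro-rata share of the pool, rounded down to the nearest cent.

Ending inventory = $2,557.30

After Jul 6: 157 on hand, pool $942.00 (≈ $6.0000 each)
After Jul 9: 355 on hand, pool $2,724.00 (≈ $7.6732 each)
After Jul 15: 431 on hand, pool $3,028.00 (≈ $7.0255 each)
Jul 18, sell 67: 67/431 × $3,028.00 → $470.70
Ending inventory (cost pool remaining) = $2,557.30
Check: goods available $3,028.00 = COGS $470.70 + ending $2,557.30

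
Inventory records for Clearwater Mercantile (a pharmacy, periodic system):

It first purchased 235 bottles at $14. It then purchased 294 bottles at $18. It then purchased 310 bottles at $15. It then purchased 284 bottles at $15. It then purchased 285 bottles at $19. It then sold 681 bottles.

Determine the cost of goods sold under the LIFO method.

Sale 1 (681) [LIFO — newest first]: 285 @ $19 + 284 @ $15 + 112 @ $15 = $11,355
Ending inventory: 235 @ $14 + 294 @ $18 + 198 @ $15 = $11,552

COGS = $11,355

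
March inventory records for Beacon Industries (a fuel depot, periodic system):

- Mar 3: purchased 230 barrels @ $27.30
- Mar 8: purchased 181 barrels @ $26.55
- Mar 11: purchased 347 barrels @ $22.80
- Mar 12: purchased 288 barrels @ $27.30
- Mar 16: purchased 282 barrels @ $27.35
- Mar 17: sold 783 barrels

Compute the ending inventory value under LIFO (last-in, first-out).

Mar 17, 783 sold [LIFO — newest first]: 282 @ $27.35 + 288 @ $27.30 + 213 @ $22.80 = $20,431.50
Ending inventory: 230 @ $27.30 + 181 @ $26.55 + 134 @ $22.80 = $14,139.75

Ending inventory = $14,139.75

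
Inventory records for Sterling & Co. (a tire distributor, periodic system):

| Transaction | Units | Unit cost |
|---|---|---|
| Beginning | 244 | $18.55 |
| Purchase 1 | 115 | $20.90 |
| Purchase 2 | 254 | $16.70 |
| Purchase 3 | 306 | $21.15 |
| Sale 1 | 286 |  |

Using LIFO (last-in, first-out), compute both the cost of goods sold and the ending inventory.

COGS = $6,048.90; ending inventory = $11,594.50

Sale 1 (286) [LIFO — newest first]: 286 @ $21.15 = $6,048.90
Ending inventory: 244 @ $18.55 + 115 @ $20.90 + 254 @ $16.70 + 20 @ $21.15 = $11,594.50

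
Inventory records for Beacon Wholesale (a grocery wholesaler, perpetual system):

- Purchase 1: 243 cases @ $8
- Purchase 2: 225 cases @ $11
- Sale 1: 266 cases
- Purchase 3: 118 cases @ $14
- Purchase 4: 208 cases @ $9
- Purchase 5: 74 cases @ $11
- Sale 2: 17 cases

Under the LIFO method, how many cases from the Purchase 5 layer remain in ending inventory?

Sale 1 (266) [LIFO — newest first]: 225 @ $11 + 41 @ $8 = $2,803
Sale 2 (17) [LIFO — newest first]: 17 @ $11 = $187
Total COGS = $2,803 + $187 = $2,990
Ending inventory: 202 @ $8 + 118 @ $14 + 208 @ $9 + 57 @ $11 = $5,767

57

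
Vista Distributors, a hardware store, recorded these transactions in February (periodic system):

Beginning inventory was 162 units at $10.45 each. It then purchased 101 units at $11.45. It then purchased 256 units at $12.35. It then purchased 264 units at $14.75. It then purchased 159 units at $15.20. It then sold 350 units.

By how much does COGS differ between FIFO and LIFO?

FIFO COGS: 162 @ $10.45 + 101 @ $11.45 + 87 @ $12.35 = $3,923.80
LIFO COGS: 159 @ $15.20 + 191 @ $14.75 = $5,234.05
Difference = |$3,923.80 − $5,234.05| = $1,310.25

$1,310.25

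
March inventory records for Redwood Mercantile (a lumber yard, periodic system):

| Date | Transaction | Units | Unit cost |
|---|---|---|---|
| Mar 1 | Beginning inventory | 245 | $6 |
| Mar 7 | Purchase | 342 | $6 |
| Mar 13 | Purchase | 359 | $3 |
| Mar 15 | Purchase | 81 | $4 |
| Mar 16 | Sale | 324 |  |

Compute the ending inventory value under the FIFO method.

Mar 16, 324 sold [FIFO — oldest first]: 245 @ $6 + 79 @ $6 = $1,944
Ending inventory: 263 @ $6 + 359 @ $3 + 81 @ $4 = $2,979
Check: goods available $4,923 = COGS $1,944 + ending $2,979

Ending inventory = $2,979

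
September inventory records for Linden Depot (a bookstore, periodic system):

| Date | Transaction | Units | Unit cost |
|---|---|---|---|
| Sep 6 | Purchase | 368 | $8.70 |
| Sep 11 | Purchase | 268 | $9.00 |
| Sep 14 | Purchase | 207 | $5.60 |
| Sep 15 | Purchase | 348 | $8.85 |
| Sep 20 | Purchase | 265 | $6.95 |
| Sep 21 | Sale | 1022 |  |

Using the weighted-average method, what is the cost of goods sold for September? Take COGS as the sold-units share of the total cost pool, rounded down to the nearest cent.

Sep 21, sell 1022: 1022/1456 × $11,694.35 → $8,208.53
Ending inventory (cost pool remaining) = $3,485.82

COGS = $8,208.53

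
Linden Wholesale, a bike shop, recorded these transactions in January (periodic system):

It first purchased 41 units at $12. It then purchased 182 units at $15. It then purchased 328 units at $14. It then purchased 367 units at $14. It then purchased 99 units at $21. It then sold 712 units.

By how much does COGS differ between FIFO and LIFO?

$593

FIFO COGS: 41 @ $12 + 182 @ $15 + 328 @ $14 + 161 @ $14 = $10,068
LIFO COGS: 99 @ $21 + 367 @ $14 + 246 @ $14 = $10,661
Difference = |$10,068 − $10,661| = $593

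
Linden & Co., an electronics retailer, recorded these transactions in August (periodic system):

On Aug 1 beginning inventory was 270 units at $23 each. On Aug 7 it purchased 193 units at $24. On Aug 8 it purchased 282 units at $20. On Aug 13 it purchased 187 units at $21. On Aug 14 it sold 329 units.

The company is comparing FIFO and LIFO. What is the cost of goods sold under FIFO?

COGS = $7,626

FIFO COGS: 270 @ $23 + 59 @ $24 = $7,626
LIFO COGS: 187 @ $21 + 142 @ $20 = $6,767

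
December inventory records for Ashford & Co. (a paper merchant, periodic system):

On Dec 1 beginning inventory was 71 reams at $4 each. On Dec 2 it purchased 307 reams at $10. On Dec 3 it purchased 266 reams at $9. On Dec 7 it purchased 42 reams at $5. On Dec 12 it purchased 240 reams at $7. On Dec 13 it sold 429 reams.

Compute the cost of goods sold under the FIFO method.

Dec 13, 429 sold [FIFO — oldest first]: 71 @ $4 + 307 @ $10 + 51 @ $9 = $3,813
Ending inventory: 215 @ $9 + 42 @ $5 + 240 @ $7 = $3,825

COGS = $3,813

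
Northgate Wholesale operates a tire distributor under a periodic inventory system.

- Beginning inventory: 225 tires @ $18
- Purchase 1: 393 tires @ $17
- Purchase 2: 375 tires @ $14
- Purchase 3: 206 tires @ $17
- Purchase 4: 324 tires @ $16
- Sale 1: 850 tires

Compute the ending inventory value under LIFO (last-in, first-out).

Ending inventory = $11,501

Sale 1 (850) [LIFO — newest first]: 324 @ $16 + 206 @ $17 + 320 @ $14 = $13,166
Ending inventory: 225 @ $18 + 393 @ $17 + 55 @ $14 = $11,501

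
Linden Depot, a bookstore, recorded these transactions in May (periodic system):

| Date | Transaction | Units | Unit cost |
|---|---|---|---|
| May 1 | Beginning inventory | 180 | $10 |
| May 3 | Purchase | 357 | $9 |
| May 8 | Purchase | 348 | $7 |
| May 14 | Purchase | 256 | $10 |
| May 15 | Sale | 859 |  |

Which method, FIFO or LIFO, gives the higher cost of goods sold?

FIFO COGS: 180 @ $10 + 357 @ $9 + 322 @ $7 = $7,267
LIFO COGS: 256 @ $10 + 348 @ $7 + 255 @ $9 = $7,291

LIFO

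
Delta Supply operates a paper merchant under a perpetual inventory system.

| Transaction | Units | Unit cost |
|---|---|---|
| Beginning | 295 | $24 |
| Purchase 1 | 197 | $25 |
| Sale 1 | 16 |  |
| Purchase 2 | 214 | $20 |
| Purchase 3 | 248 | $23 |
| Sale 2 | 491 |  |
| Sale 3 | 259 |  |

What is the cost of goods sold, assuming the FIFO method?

Sale 1 (16) [FIFO — oldest first]: 16 @ $24 = $384
Sale 2 (491) [FIFO — oldest first]: 279 @ $24 + 197 @ $25 + 15 @ $20 = $11,921
Sale 3 (259) [FIFO — oldest first]: 199 @ $20 + 60 @ $23 = $5,360
Total COGS = $384 + $11,921 + $5,360 = $17,665
Ending inventory: 188 @ $23 = $4,324
Check: goods available $21,989 = COGS $17,665 + ending $4,324

COGS = $17,665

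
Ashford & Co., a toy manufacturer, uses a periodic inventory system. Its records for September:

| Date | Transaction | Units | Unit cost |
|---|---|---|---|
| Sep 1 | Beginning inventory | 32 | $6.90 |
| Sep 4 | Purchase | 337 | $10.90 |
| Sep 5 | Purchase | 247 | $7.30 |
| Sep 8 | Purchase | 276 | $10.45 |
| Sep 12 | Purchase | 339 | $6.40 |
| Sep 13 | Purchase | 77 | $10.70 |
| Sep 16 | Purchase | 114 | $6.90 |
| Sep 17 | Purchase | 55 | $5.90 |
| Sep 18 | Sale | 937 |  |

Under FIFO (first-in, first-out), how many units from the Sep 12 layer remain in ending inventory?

294

Sep 18, 937 sold [FIFO — oldest first]: 32 @ $6.90 + 337 @ $10.90 + 247 @ $7.30 + 276 @ $10.45 + 45 @ $6.40 = $8,869.40
Ending inventory: 294 @ $6.40 + 77 @ $10.70 + 114 @ $6.90 + 55 @ $5.90 = $3,816.60
Check: goods available $12,686.00 = COGS $8,869.40 + ending $3,816.60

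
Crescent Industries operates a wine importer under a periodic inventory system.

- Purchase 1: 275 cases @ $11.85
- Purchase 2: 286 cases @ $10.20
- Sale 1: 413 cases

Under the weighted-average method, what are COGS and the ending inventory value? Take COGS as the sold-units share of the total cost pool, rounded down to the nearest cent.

COGS = $4,546.64; ending inventory = $1,629.31

Sale 1, sell 413: 413/561 × $6,175.95 → $4,546.64
Ending inventory (cost pool remaining) = $1,629.31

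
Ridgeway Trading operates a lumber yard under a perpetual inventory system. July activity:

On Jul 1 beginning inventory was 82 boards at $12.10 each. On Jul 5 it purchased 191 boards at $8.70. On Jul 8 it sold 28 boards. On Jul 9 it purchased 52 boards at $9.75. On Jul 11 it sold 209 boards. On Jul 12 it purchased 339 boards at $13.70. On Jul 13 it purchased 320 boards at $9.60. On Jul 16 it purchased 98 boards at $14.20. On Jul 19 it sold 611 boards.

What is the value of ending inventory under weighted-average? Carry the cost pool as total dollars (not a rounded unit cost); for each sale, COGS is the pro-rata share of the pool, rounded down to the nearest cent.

After Jul 1: 82 on hand, pool $992.20 (≈ $12.1000 each)
After Jul 5: 273 on hand, pool $2,653.90 (≈ $9.7212 each)
Jul 8, sell 28: 28/273 × $2,653.90 → $272.19
After Jul 9: 297 on hand, pool $2,888.71 (≈ $9.7263 each)
Jul 11, sell 209: 209/297 × $2,888.71 → $2,032.79
After Jul 12: 427 on hand, pool $5,500.22 (≈ $12.8811 each)
After Jul 13: 747 on hand, pool $8,572.22 (≈ $11.4755 each)
After Jul 16: 845 on hand, pool $9,963.82 (≈ $11.7915 each)
Jul 19, sell 611: 611/845 × $9,963.82 → $7,204.60
Total COGS = $272.19 + $2,032.79 + $7,204.60 = $9,509.58
Ending inventory (cost pool remaining) = $2,759.22
Check: goods available $12,268.80 = COGS $9,509.58 + ending $2,759.22

Ending inventory = $2,759.22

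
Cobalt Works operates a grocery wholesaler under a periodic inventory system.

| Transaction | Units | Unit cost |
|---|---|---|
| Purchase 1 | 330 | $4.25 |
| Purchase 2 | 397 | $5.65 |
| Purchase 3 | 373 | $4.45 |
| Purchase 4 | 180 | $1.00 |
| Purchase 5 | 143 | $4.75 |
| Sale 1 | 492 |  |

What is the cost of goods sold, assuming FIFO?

COGS = $2,317.80

Sale 1 (492) [FIFO — oldest first]: 330 @ $4.25 + 162 @ $5.65 = $2,317.80
Ending inventory: 235 @ $5.65 + 373 @ $4.45 + 180 @ $1.00 + 143 @ $4.75 = $3,846.85
Check: goods available $6,164.65 = COGS $2,317.80 + ending $3,846.85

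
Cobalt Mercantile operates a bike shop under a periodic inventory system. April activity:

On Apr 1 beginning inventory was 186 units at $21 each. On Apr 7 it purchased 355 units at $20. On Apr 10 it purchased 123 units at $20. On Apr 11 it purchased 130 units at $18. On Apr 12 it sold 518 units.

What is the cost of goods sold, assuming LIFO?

Apr 12, 518 sold [LIFO — newest first]: 130 @ $18 + 123 @ $20 + 265 @ $20 = $10,100
Ending inventory: 186 @ $21 + 90 @ $20 = $5,706

COGS = $10,100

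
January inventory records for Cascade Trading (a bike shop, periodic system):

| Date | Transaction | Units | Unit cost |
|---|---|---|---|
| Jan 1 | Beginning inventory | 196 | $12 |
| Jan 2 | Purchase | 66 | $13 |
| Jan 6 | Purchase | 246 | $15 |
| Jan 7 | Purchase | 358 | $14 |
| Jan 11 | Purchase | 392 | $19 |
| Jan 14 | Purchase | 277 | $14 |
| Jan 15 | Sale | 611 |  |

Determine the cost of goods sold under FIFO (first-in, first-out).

Jan 15, 611 sold [FIFO — oldest first]: 196 @ $12 + 66 @ $13 + 246 @ $15 + 103 @ $14 = $8,342
Ending inventory: 255 @ $14 + 392 @ $19 + 277 @ $14 = $14,896

COGS = $8,342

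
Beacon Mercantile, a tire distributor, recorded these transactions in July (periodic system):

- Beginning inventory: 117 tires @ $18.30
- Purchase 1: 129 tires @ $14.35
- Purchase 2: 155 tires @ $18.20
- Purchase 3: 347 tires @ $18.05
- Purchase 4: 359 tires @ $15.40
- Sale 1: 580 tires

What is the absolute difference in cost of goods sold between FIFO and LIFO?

FIFO COGS: 117 @ $18.30 + 129 @ $14.35 + 155 @ $18.20 + 179 @ $18.05 = $10,044.20
LIFO COGS: 359 @ $15.40 + 221 @ $18.05 = $9,517.65
Difference = |$10,044.20 − $9,517.65| = $526.55

$526.55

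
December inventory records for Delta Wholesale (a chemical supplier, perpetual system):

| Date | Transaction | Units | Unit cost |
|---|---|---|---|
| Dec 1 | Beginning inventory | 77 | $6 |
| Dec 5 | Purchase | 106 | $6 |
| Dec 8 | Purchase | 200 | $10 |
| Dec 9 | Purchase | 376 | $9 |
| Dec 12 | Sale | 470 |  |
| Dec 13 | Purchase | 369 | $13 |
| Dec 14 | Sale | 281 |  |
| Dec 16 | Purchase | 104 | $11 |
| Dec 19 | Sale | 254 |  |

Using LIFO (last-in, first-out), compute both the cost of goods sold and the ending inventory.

COGS = $10,885; ending inventory = $1,538

Dec 12, 470 sold [LIFO — newest first]: 376 @ $9 + 94 @ $10 = $4,324
Dec 14, 281 sold [LIFO — newest first]: 281 @ $13 = $3,653
Dec 19, 254 sold [LIFO — newest first]: 104 @ $11 + 88 @ $13 + 62 @ $10 = $2,908
Total COGS = $4,324 + $3,653 + $2,908 = $10,885
Ending inventory: 77 @ $6 + 106 @ $6 + 44 @ $10 = $1,538
Check: goods available $12,423 = COGS $10,885 + ending $1,538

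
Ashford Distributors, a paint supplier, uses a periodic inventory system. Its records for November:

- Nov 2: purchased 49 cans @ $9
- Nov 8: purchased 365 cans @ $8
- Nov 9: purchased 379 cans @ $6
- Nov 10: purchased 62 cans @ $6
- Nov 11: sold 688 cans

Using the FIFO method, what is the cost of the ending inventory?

Ending inventory = $1,002

Nov 11, 688 sold [FIFO — oldest first]: 49 @ $9 + 365 @ $8 + 274 @ $6 = $5,005
Ending inventory: 105 @ $6 + 62 @ $6 = $1,002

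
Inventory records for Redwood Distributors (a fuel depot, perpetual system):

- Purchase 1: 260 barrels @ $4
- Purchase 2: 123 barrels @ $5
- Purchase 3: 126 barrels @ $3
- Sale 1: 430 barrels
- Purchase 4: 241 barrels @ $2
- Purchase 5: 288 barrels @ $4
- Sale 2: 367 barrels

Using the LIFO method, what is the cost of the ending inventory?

Sale 1 (430) [LIFO — newest first]: 126 @ $3 + 123 @ $5 + 181 @ $4 = $1,717
Sale 2 (367) [LIFO — newest first]: 288 @ $4 + 79 @ $2 = $1,310
Total COGS = $1,717 + $1,310 = $3,027
Ending inventory: 79 @ $4 + 162 @ $2 = $640
Check: goods available $3,667 = COGS $3,027 + ending $640

Ending inventory = $640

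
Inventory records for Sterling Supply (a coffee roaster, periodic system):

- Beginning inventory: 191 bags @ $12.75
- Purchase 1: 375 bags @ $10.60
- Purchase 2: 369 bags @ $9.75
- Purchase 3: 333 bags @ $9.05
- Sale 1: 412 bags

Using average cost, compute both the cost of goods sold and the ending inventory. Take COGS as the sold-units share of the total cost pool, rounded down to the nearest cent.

COGS = $4,231.00; ending inventory = $8,790.65

Sale 1, sell 412: 412/1268 × $13,021.65 → $4,231.00
Ending inventory (cost pool remaining) = $8,790.65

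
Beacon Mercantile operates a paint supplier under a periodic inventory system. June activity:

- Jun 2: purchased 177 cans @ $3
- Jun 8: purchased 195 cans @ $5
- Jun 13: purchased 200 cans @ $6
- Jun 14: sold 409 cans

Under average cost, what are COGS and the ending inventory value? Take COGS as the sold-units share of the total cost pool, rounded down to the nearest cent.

COGS = $1,934.88; ending inventory = $771.12

Jun 14, sell 409: 409/572 × $2,706.00 → $1,934.88
Ending inventory (cost pool remaining) = $771.12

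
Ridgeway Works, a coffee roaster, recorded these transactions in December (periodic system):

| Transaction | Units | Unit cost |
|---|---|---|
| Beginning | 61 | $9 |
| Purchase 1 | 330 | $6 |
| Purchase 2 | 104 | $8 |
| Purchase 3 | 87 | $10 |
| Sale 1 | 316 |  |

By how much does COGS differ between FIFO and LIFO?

$373

FIFO COGS: 61 @ $9 + 255 @ $6 = $2,079
LIFO COGS: 87 @ $10 + 104 @ $8 + 125 @ $6 = $2,452
Difference = |$2,079 − $2,452| = $373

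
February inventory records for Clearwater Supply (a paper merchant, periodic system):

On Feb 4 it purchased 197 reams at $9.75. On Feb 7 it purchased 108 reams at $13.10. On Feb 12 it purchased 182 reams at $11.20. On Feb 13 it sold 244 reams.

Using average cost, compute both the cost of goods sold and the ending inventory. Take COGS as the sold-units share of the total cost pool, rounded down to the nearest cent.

Feb 13, sell 244: 244/487 × $5,373.95 → $2,692.49
Ending inventory (cost pool remaining) = $2,681.46

COGS = $2,692.49; ending inventory = $2,681.46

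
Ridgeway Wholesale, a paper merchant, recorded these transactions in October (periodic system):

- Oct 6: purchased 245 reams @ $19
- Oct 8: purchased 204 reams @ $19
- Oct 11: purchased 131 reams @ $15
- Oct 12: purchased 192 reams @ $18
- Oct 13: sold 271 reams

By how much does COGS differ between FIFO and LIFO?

FIFO COGS: 245 @ $19 + 26 @ $19 = $5,149
LIFO COGS: 192 @ $18 + 79 @ $15 = $4,641
Difference = |$5,149 − $4,641| = $508

$508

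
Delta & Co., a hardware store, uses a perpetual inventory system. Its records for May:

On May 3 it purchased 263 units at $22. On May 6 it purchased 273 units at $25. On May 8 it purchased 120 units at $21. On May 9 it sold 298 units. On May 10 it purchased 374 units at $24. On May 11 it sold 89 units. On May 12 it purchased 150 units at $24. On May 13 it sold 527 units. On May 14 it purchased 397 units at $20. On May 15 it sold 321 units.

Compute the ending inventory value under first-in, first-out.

May 9, 298 sold [FIFO — oldest first]: 263 @ $22 + 35 @ $25 = $6,661
May 11, 89 sold [FIFO — oldest first]: 89 @ $25 = $2,225
May 13, 527 sold [FIFO — oldest first]: 149 @ $25 + 120 @ $21 + 258 @ $24 = $12,437
May 15, 321 sold [FIFO — oldest first]: 116 @ $24 + 150 @ $24 + 55 @ $20 = $7,484
Total COGS = $6,661 + $2,225 + $12,437 + $7,484 = $28,807
Ending inventory: 342 @ $20 = $6,840
Check: goods available $35,647 = COGS $28,807 + ending $6,840

Ending inventory = $6,840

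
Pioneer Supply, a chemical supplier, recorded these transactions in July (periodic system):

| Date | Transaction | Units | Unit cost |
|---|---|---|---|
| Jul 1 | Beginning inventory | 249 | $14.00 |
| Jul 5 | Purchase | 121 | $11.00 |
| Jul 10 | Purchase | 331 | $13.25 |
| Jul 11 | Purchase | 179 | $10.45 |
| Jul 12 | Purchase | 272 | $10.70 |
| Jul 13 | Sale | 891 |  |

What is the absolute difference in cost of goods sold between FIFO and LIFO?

FIFO COGS: 249 @ $14.00 + 121 @ $11.00 + 331 @ $13.25 + 179 @ $10.45 + 11 @ $10.70 = $11,191.00
LIFO COGS: 272 @ $10.70 + 179 @ $10.45 + 331 @ $13.25 + 109 @ $11.00 = $10,365.70
Difference = |$11,191.00 − $10,365.70| = $825.30

$825.30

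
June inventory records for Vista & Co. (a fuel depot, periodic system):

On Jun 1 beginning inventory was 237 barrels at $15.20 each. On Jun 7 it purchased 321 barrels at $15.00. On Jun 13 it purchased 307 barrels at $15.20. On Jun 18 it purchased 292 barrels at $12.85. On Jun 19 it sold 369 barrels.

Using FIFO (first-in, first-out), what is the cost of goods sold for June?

COGS = $5,582.40

Jun 19, 369 sold [FIFO — oldest first]: 237 @ $15.20 + 132 @ $15.00 = $5,582.40
Ending inventory: 189 @ $15.00 + 307 @ $15.20 + 292 @ $12.85 = $11,253.60
Check: goods available $16,836.00 = COGS $5,582.40 + ending $11,253.60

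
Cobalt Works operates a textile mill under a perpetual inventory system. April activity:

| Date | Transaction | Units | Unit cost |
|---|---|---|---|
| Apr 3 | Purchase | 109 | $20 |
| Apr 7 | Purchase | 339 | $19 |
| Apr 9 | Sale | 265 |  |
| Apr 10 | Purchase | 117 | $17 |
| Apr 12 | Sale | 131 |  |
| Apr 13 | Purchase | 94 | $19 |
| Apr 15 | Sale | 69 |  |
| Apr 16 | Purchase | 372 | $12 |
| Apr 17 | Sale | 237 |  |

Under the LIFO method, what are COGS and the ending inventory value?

COGS = $11,445; ending inventory = $5,415

Apr 9, 265 sold [LIFO — newest first]: 265 @ $19 = $5,035
Apr 12, 131 sold [LIFO — newest first]: 117 @ $17 + 14 @ $19 = $2,255
Apr 15, 69 sold [LIFO — newest first]: 69 @ $19 = $1,311
Apr 17, 237 sold [LIFO — newest first]: 237 @ $12 = $2,844
Total COGS = $5,035 + $2,255 + $1,311 + $2,844 = $11,445
Ending inventory: 109 @ $20 + 60 @ $19 + 25 @ $19 + 135 @ $12 = $5,415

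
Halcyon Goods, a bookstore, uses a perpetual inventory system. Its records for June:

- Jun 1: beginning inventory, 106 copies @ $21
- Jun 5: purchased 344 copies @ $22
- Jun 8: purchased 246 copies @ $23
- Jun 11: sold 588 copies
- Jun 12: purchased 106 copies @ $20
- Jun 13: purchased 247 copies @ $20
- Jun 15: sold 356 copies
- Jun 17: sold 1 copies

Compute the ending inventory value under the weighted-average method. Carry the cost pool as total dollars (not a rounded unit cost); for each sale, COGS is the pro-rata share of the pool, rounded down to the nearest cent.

Ending inventory = $2,133.64

After Jun 1: 106 on hand, pool $2,226.00 (≈ $21.0000 each)
After Jun 5: 450 on hand, pool $9,794.00 (≈ $21.7644 each)
After Jun 8: 696 on hand, pool $15,452.00 (≈ $22.2011 each)
Jun 11, sell 588: 588/696 × $15,452.00 → $13,054.27
After Jun 12: 214 on hand, pool $4,517.73 (≈ $21.1109 each)
After Jun 13: 461 on hand, pool $9,457.73 (≈ $20.5157 each)
Jun 15, sell 356: 356/461 × $9,457.73 → $7,303.58
Jun 17, sell 1: 1/105 × $2,154.15 → $20.51
Total COGS = $13,054.27 + $7,303.58 + $20.51 = $20,378.36
Ending inventory (cost pool remaining) = $2,133.64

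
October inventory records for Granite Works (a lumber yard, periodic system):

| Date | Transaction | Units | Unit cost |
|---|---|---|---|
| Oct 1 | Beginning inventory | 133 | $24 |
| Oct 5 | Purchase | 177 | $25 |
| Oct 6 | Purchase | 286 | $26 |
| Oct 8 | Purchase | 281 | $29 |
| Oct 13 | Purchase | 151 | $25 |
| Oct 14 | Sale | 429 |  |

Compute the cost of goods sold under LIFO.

Oct 14, 429 sold [LIFO — newest first]: 151 @ $25 + 278 @ $29 = $11,837
Ending inventory: 133 @ $24 + 177 @ $25 + 286 @ $26 + 3 @ $29 = $15,140
Check: goods available $26,977 = COGS $11,837 + ending $15,140

COGS = $11,837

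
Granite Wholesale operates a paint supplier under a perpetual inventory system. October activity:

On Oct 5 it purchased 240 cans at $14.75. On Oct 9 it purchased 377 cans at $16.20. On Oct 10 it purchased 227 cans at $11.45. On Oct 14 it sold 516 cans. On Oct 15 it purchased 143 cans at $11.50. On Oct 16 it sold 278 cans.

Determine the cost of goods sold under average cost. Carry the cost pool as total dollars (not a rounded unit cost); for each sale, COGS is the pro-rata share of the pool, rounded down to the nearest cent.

COGS = $11,266.97

After Oct 5: 240 on hand, pool $3,540.00 (≈ $14.7500 each)
After Oct 9: 617 on hand, pool $9,647.40 (≈ $15.6360 each)
After Oct 10: 844 on hand, pool $12,246.55 (≈ $14.5101 each)
Oct 14, sell 516: 516/844 × $12,246.55 → $7,487.22
After Oct 15: 471 on hand, pool $6,403.83 (≈ $13.5962 each)
Oct 16, sell 278: 278/471 × $6,403.83 → $3,779.75
Total COGS = $7,487.22 + $3,779.75 = $11,266.97
Ending inventory (cost pool remaining) = $2,624.08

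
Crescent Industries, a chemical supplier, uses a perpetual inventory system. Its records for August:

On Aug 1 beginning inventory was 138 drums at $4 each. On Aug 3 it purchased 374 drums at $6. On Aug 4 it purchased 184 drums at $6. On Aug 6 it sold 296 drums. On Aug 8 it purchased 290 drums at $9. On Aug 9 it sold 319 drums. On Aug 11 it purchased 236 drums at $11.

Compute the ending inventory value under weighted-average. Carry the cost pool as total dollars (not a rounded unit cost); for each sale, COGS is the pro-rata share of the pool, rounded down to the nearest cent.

After Aug 1: 138 on hand, pool $552.00 (≈ $4.0000 each)
After Aug 3: 512 on hand, pool $2,796.00 (≈ $5.4609 each)
After Aug 4: 696 on hand, pool $3,900.00 (≈ $5.6034 each)
Aug 6, sell 296: 296/696 × $3,900.00 → $1,658.62
After Aug 8: 690 on hand, pool $4,851.38 (≈ $7.0310 each)
Aug 9, sell 319: 319/690 × $4,851.38 → $2,242.88
After Aug 11: 607 on hand, pool $5,204.50 (≈ $8.5741 each)
Total COGS = $1,658.62 + $2,242.88 = $3,901.50
Ending inventory (cost pool remaining) = $5,204.50
Check: goods available $9,106.00 = COGS $3,901.50 + ending $5,204.50

Ending inventory = $5,204.50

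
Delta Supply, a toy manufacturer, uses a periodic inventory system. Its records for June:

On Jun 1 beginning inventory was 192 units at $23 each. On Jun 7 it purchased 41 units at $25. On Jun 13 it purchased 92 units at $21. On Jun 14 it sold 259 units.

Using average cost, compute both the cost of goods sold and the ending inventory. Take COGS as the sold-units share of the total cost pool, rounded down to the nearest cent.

Jun 14, sell 259: 259/325 × $7,373.00 → $5,875.71
Ending inventory (cost pool remaining) = $1,497.29
Check: goods available $7,373.00 = COGS $5,875.71 + ending $1,497.29

COGS = $5,875.71; ending inventory = $1,497.29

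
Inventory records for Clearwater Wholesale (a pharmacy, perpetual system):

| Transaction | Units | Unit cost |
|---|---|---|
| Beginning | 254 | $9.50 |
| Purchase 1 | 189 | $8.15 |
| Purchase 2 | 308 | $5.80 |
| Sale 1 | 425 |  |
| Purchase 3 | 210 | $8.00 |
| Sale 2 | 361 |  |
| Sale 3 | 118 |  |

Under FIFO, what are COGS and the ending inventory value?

Sale 1 (425) [FIFO — oldest first]: 254 @ $9.50 + 171 @ $8.15 = $3,806.65
Sale 2 (361) [FIFO — oldest first]: 18 @ $8.15 + 308 @ $5.80 + 35 @ $8.00 = $2,213.10
Sale 3 (118) [FIFO — oldest first]: 118 @ $8.00 = $944.00
Total COGS = $3,806.65 + $2,213.10 + $944.00 = $6,963.75
Ending inventory: 57 @ $8.00 = $456.00

COGS = $6,963.75; ending inventory = $456.00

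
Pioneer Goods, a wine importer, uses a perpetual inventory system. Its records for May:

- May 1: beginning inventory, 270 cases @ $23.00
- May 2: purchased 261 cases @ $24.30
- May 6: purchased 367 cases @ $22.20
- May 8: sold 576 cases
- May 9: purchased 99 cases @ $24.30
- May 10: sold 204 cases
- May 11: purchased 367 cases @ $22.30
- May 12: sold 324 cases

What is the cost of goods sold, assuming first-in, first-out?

COGS = $25,491.50

May 8, 576 sold [FIFO — oldest first]: 270 @ $23.00 + 261 @ $24.30 + 45 @ $22.20 = $13,551.30
May 10, 204 sold [FIFO — oldest first]: 204 @ $22.20 = $4,528.80
May 12, 324 sold [FIFO — oldest first]: 118 @ $22.20 + 99 @ $24.30 + 107 @ $22.30 = $7,411.40
Total COGS = $13,551.30 + $4,528.80 + $7,411.40 = $25,491.50
Ending inventory: 260 @ $22.30 = $5,798.00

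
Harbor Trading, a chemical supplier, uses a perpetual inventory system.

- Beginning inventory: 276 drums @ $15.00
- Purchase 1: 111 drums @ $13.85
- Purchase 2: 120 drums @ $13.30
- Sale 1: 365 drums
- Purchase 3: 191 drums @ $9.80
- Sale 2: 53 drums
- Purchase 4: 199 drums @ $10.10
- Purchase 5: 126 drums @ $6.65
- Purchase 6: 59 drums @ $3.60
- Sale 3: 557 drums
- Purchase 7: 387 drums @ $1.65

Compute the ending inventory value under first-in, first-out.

Ending inventory = $1,170.15

Sale 1 (365) [FIFO — oldest first]: 276 @ $15.00 + 89 @ $13.85 = $5,372.65
Sale 2 (53) [FIFO — oldest first]: 22 @ $13.85 + 31 @ $13.30 = $717.00
Sale 3 (557) [FIFO — oldest first]: 89 @ $13.30 + 191 @ $9.80 + 199 @ $10.10 + 78 @ $6.65 = $5,584.10
Total COGS = $5,372.65 + $717.00 + $5,584.10 = $11,673.75
Ending inventory: 48 @ $6.65 + 59 @ $3.60 + 387 @ $1.65 = $1,170.15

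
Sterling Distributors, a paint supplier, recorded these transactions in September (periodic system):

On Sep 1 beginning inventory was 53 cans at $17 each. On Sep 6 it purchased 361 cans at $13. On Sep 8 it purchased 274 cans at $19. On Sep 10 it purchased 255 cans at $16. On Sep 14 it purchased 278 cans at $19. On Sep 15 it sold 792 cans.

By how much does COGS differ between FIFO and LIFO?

$1,819

FIFO COGS: 53 @ $17 + 361 @ $13 + 274 @ $19 + 104 @ $16 = $12,464
LIFO COGS: 278 @ $19 + 255 @ $16 + 259 @ $19 = $14,283
Difference = |$12,464 − $14,283| = $1,819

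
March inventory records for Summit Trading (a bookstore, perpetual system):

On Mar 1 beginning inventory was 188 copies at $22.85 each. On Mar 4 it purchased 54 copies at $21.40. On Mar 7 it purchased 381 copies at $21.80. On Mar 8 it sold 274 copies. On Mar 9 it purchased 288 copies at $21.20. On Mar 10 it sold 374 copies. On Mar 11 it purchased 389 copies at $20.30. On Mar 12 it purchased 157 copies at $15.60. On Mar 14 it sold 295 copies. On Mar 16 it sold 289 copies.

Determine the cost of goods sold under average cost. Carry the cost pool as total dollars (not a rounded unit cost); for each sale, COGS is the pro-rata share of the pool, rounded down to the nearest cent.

COGS = $25,745.23

After Mar 1: 188 on hand, pool $4,295.80 (≈ $22.8500 each)
After Mar 4: 242 on hand, pool $5,451.40 (≈ $22.5264 each)
After Mar 7: 623 on hand, pool $13,757.20 (≈ $22.0822 each)
Mar 8, sell 274: 274/623 × $13,757.20 → $6,050.51
After Mar 9: 637 on hand, pool $13,812.29 (≈ $21.6833 each)
Mar 10, sell 374: 374/637 × $13,812.29 → $8,109.57
After Mar 11: 652 on hand, pool $13,599.42 (≈ $20.8580 each)
After Mar 12: 809 on hand, pool $16,048.62 (≈ $19.8376 each)
Mar 14, sell 295: 295/809 × $16,048.62 → $5,852.09
Mar 16, sell 289: 289/514 × $10,196.53 → $5,733.06
Total COGS = $6,050.51 + $8,109.57 + $5,852.09 + $5,733.06 = $25,745.23
Ending inventory (cost pool remaining) = $4,463.47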